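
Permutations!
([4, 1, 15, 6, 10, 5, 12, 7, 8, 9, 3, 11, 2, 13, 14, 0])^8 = (15)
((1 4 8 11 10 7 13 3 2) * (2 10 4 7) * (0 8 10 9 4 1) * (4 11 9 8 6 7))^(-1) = (0 2 10 4 1 11 9 8 3 13 7 6)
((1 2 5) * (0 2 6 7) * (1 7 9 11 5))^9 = ((0 2 1 6 9 11 5 7))^9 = (0 2 1 6 9 11 5 7)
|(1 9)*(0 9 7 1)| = 2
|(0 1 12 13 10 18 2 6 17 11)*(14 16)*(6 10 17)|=|(0 1 12 13 17 11)(2 10 18)(14 16)|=6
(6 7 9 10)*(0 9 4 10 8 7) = (0 9 8 7 4 10 6) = [9, 1, 2, 3, 10, 5, 0, 4, 7, 8, 6]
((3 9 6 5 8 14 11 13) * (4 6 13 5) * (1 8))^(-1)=((1 8 14 11 5)(3 9 13)(4 6))^(-1)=(1 5 11 14 8)(3 13 9)(4 6)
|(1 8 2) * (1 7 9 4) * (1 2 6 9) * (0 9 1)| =|(0 9 4 2 7)(1 8 6)| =15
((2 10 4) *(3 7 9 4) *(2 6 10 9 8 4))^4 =((2 9)(3 7 8 4 6 10))^4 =(3 6 8)(4 7 10)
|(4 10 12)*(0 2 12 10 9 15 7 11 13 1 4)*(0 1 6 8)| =12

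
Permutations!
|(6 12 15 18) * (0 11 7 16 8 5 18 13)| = 11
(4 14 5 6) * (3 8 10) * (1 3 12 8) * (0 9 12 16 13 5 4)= (0 9 12 8 10 16 13 5 6)(1 3)(4 14)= [9, 3, 2, 1, 14, 6, 0, 7, 10, 12, 16, 11, 8, 5, 4, 15, 13]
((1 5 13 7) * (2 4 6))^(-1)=((1 5 13 7)(2 4 6))^(-1)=(1 7 13 5)(2 6 4)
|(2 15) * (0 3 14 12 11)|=|(0 3 14 12 11)(2 15)|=10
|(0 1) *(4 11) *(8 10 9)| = |(0 1)(4 11)(8 10 9)| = 6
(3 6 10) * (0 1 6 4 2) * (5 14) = [1, 6, 0, 4, 2, 14, 10, 7, 8, 9, 3, 11, 12, 13, 5] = (0 1 6 10 3 4 2)(5 14)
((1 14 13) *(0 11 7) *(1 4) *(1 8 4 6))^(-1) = ((0 11 7)(1 14 13 6)(4 8))^(-1) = (0 7 11)(1 6 13 14)(4 8)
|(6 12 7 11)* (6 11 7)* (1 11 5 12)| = 5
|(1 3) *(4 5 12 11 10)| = 10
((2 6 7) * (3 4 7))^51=((2 6 3 4 7))^51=(2 6 3 4 7)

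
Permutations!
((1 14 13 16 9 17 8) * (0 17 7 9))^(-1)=(0 16 13 14 1 8 17)(7 9)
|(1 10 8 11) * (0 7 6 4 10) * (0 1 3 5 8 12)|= |(0 7 6 4 10 12)(3 5 8 11)|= 12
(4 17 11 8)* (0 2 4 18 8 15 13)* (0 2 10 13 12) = [10, 1, 4, 3, 17, 5, 6, 7, 18, 9, 13, 15, 0, 2, 14, 12, 16, 11, 8] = (0 10 13 2 4 17 11 15 12)(8 18)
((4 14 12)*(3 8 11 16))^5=(3 8 11 16)(4 12 14)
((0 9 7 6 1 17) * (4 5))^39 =((0 9 7 6 1 17)(4 5))^39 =(0 6)(1 9)(4 5)(7 17)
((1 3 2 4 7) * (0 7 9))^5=((0 7 1 3 2 4 9))^5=(0 4 3 7 9 2 1)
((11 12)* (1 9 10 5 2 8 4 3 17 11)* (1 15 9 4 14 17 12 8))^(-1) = (1 2 5 10 9 15 12 3 4)(8 11 17 14)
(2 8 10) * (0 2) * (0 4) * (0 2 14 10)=[14, 1, 8, 3, 2, 5, 6, 7, 0, 9, 4, 11, 12, 13, 10]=(0 14 10 4 2 8)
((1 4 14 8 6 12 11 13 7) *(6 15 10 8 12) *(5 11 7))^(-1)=((1 4 14 12 7)(5 11 13)(8 15 10))^(-1)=(1 7 12 14 4)(5 13 11)(8 10 15)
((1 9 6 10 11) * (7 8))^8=((1 9 6 10 11)(7 8))^8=(1 10 9 11 6)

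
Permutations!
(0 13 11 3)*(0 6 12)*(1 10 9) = (0 13 11 3 6 12)(1 10 9) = [13, 10, 2, 6, 4, 5, 12, 7, 8, 1, 9, 3, 0, 11]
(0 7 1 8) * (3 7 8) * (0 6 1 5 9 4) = [8, 3, 2, 7, 0, 9, 1, 5, 6, 4] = (0 8 6 1 3 7 5 9 4)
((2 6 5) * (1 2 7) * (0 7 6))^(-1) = ((0 7 1 2)(5 6))^(-1) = (0 2 1 7)(5 6)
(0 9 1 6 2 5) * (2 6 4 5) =(0 9 1 4 5) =[9, 4, 2, 3, 5, 0, 6, 7, 8, 1]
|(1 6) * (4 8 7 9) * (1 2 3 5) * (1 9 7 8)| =|(1 6 2 3 5 9 4)| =7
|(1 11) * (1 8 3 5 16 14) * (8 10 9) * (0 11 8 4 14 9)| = 24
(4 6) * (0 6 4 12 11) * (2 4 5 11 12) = (12)(0 6 2 4 5 11) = [6, 1, 4, 3, 5, 11, 2, 7, 8, 9, 10, 0, 12]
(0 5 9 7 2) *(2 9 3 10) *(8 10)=[5, 1, 0, 8, 4, 3, 6, 9, 10, 7, 2]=(0 5 3 8 10 2)(7 9)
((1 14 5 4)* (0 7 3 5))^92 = ((0 7 3 5 4 1 14))^92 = (0 7 3 5 4 1 14)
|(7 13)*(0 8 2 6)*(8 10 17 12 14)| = 8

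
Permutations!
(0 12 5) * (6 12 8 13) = (0 8 13 6 12 5) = [8, 1, 2, 3, 4, 0, 12, 7, 13, 9, 10, 11, 5, 6]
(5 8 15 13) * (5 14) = (5 8 15 13 14) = [0, 1, 2, 3, 4, 8, 6, 7, 15, 9, 10, 11, 12, 14, 5, 13]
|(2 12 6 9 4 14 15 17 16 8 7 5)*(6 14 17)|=12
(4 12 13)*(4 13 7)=(13)(4 12 7)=[0, 1, 2, 3, 12, 5, 6, 4, 8, 9, 10, 11, 7, 13]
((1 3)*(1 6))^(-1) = (1 6 3)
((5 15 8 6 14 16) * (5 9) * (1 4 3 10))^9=(1 4 3 10)(5 8 14 9 15 6 16)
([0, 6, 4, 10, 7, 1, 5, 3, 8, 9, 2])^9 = (2 10 3 7 4)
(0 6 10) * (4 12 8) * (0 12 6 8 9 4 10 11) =(0 8 10 12 9 4 6 11) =[8, 1, 2, 3, 6, 5, 11, 7, 10, 4, 12, 0, 9]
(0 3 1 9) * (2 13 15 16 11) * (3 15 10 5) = (0 15 16 11 2 13 10 5 3 1 9) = [15, 9, 13, 1, 4, 3, 6, 7, 8, 0, 5, 2, 12, 10, 14, 16, 11]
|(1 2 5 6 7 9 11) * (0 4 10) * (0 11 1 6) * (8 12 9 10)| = 8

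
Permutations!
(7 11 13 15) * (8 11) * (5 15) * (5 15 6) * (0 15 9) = [15, 1, 2, 3, 4, 6, 5, 8, 11, 0, 10, 13, 12, 9, 14, 7] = (0 15 7 8 11 13 9)(5 6)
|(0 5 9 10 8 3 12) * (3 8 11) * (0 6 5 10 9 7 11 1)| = |(0 10 1)(3 12 6 5 7 11)| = 6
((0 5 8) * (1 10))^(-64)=((0 5 8)(1 10))^(-64)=(10)(0 8 5)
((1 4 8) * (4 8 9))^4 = ((1 8)(4 9))^4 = (9)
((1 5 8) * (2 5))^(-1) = (1 8 5 2)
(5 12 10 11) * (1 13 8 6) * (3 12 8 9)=[0, 13, 2, 12, 4, 8, 1, 7, 6, 3, 11, 5, 10, 9]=(1 13 9 3 12 10 11 5 8 6)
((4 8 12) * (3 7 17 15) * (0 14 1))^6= (3 17)(7 15)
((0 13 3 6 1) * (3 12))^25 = ((0 13 12 3 6 1))^25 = (0 13 12 3 6 1)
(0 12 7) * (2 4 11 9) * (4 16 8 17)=(0 12 7)(2 16 8 17 4 11 9)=[12, 1, 16, 3, 11, 5, 6, 0, 17, 2, 10, 9, 7, 13, 14, 15, 8, 4]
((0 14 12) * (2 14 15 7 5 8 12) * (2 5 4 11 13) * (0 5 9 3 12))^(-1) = (0 8 5 12 3 9 14 2 13 11 4 7 15)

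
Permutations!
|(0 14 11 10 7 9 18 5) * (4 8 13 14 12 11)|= |(0 12 11 10 7 9 18 5)(4 8 13 14)|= 8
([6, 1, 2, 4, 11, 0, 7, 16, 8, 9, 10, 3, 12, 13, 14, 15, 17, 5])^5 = (0 5 17 16 7 6)(3 11 4)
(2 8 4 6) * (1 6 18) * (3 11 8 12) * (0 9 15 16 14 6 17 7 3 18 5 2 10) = (0 9 15 16 14 6 10)(1 17 7 3 11 8 4 5 2 12 18) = [9, 17, 12, 11, 5, 2, 10, 3, 4, 15, 0, 8, 18, 13, 6, 16, 14, 7, 1]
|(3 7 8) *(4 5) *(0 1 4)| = |(0 1 4 5)(3 7 8)| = 12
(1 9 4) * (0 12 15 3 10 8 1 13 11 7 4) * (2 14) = (0 12 15 3 10 8 1 9)(2 14)(4 13 11 7) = [12, 9, 14, 10, 13, 5, 6, 4, 1, 0, 8, 7, 15, 11, 2, 3]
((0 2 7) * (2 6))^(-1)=((0 6 2 7))^(-1)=(0 7 2 6)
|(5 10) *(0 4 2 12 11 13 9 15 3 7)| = 10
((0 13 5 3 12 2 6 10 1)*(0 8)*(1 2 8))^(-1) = ((0 13 5 3 12 8)(2 6 10))^(-1) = (0 8 12 3 5 13)(2 10 6)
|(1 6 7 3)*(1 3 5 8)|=5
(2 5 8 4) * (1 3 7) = (1 3 7)(2 5 8 4) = [0, 3, 5, 7, 2, 8, 6, 1, 4]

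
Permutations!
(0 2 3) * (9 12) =(0 2 3)(9 12) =[2, 1, 3, 0, 4, 5, 6, 7, 8, 12, 10, 11, 9]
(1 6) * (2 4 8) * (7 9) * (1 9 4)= [0, 6, 1, 3, 8, 5, 9, 4, 2, 7]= (1 6 9 7 4 8 2)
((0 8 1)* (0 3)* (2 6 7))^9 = (0 8 1 3)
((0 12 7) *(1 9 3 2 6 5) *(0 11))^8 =(12)(1 3 6)(2 5 9)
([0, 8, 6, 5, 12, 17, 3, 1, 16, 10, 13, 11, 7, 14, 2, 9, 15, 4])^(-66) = [0, 12, 13, 2, 5, 6, 14, 4, 7, 16, 15, 11, 17, 9, 10, 8, 1, 3]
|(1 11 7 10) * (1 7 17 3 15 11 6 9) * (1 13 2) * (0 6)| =12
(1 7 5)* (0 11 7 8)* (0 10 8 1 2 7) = (0 11)(2 7 5)(8 10) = [11, 1, 7, 3, 4, 2, 6, 5, 10, 9, 8, 0]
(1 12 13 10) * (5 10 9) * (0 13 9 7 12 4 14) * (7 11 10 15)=[13, 4, 2, 3, 14, 15, 6, 12, 8, 5, 1, 10, 9, 11, 0, 7]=(0 13 11 10 1 4 14)(5 15 7 12 9)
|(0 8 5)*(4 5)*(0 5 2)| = 4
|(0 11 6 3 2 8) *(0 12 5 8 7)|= 6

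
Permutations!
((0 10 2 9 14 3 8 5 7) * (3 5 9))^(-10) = ((0 10 2 3 8 9 14 5 7))^(-10) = (0 7 5 14 9 8 3 2 10)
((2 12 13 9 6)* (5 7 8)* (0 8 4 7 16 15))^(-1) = ((0 8 5 16 15)(2 12 13 9 6)(4 7))^(-1) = (0 15 16 5 8)(2 6 9 13 12)(4 7)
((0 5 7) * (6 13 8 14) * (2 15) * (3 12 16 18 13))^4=((0 5 7)(2 15)(3 12 16 18 13 8 14 6))^4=(0 5 7)(3 13)(6 18)(8 12)(14 16)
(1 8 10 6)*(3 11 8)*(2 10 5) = [0, 3, 10, 11, 4, 2, 1, 7, 5, 9, 6, 8] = (1 3 11 8 5 2 10 6)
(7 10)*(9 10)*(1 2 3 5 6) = (1 2 3 5 6)(7 9 10) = [0, 2, 3, 5, 4, 6, 1, 9, 8, 10, 7]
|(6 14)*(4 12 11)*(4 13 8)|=|(4 12 11 13 8)(6 14)|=10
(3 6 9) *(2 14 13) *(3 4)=(2 14 13)(3 6 9 4)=[0, 1, 14, 6, 3, 5, 9, 7, 8, 4, 10, 11, 12, 2, 13]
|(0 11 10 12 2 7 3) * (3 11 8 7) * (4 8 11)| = 6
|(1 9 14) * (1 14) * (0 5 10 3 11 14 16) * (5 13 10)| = 14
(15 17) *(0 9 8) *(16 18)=(0 9 8)(15 17)(16 18)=[9, 1, 2, 3, 4, 5, 6, 7, 0, 8, 10, 11, 12, 13, 14, 17, 18, 15, 16]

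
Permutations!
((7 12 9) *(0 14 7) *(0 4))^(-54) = ((0 14 7 12 9 4))^(-54) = (14)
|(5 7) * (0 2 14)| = |(0 2 14)(5 7)| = 6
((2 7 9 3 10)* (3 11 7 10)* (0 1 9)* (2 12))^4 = ((0 1 9 11 7)(2 10 12))^4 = (0 7 11 9 1)(2 10 12)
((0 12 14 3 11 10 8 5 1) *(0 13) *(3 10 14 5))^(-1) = (0 13 1 5 12)(3 8 10 14 11)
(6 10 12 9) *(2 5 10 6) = [0, 1, 5, 3, 4, 10, 6, 7, 8, 2, 12, 11, 9] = (2 5 10 12 9)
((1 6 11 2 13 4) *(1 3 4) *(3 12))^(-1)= (1 13 2 11 6)(3 12 4)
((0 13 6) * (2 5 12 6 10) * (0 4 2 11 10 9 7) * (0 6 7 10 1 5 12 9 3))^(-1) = (0 3 13)(1 11 10 9 5)(2 4 6 7 12)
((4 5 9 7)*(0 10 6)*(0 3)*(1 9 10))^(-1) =(0 3 6 10 5 4 7 9 1)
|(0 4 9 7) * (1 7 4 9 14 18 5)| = 8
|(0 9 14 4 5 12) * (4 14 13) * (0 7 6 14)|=|(0 9 13 4 5 12 7 6 14)|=9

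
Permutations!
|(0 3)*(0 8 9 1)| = 5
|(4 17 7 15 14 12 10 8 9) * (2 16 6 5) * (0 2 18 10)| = 15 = |(0 2 16 6 5 18 10 8 9 4 17 7 15 14 12)|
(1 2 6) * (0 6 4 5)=(0 6 1 2 4 5)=[6, 2, 4, 3, 5, 0, 1]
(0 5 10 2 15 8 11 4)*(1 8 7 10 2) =(0 5 2 15 7 10 1 8 11 4) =[5, 8, 15, 3, 0, 2, 6, 10, 11, 9, 1, 4, 12, 13, 14, 7]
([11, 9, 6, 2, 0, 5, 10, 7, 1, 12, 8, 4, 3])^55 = (0 11 4)(1 8 10 6 2 3 12 9)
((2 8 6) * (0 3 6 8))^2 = ((8)(0 3 6 2))^2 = (8)(0 6)(2 3)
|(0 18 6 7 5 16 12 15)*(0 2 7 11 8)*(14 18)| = 6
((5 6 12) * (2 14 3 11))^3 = ((2 14 3 11)(5 6 12))^3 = (2 11 3 14)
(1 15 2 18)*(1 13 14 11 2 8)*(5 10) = (1 15 8)(2 18 13 14 11)(5 10) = [0, 15, 18, 3, 4, 10, 6, 7, 1, 9, 5, 2, 12, 14, 11, 8, 16, 17, 13]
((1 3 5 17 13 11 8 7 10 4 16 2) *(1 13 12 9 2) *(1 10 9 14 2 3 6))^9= (1 6)(2 12 5 9 8 13 14 17 3 7 11)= ((1 6)(2 13 11 8 7 9 3 5 17 12 14)(4 16 10))^9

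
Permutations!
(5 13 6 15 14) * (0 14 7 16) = (0 14 5 13 6 15 7 16) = [14, 1, 2, 3, 4, 13, 15, 16, 8, 9, 10, 11, 12, 6, 5, 7, 0]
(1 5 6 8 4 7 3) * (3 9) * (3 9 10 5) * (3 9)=(1 9 3)(4 7 10 5 6 8)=[0, 9, 2, 1, 7, 6, 8, 10, 4, 3, 5]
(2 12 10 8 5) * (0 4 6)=[4, 1, 12, 3, 6, 2, 0, 7, 5, 9, 8, 11, 10]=(0 4 6)(2 12 10 8 5)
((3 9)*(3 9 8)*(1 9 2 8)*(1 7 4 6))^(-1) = (1 6 4 7 3 8 2 9)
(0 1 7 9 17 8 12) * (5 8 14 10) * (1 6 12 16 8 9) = (0 6 12)(1 7)(5 9 17 14 10)(8 16) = [6, 7, 2, 3, 4, 9, 12, 1, 16, 17, 5, 11, 0, 13, 10, 15, 8, 14]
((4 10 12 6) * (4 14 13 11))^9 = ((4 10 12 6 14 13 11))^9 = (4 12 14 11 10 6 13)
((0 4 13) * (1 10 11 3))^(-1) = (0 13 4)(1 3 11 10)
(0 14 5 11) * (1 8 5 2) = (0 14 2 1 8 5 11) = [14, 8, 1, 3, 4, 11, 6, 7, 5, 9, 10, 0, 12, 13, 2]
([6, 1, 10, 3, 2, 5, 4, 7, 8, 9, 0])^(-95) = [0, 1, 2, 3, 4, 5, 6, 7, 8, 9, 10]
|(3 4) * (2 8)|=|(2 8)(3 4)|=2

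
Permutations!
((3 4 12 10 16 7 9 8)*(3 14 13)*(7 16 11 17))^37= ((3 4 12 10 11 17 7 9 8 14 13))^37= (3 11 8 4 17 14 12 7 13 10 9)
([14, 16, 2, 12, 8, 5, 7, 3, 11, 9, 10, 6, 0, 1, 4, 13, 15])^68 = (16)(0 6 14 7 4 3 8 12 11)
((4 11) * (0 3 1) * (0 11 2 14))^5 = (0 2 11 3 14 4 1)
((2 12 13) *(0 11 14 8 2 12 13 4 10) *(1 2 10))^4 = ((0 11 14 8 10)(1 2 13 12 4))^4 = (0 10 8 14 11)(1 4 12 13 2)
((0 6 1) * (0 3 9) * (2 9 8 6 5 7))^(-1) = ((0 5 7 2 9)(1 3 8 6))^(-1) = (0 9 2 7 5)(1 6 8 3)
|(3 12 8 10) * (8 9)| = |(3 12 9 8 10)| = 5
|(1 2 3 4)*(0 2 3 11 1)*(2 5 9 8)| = |(0 5 9 8 2 11 1 3 4)| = 9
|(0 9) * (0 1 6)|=4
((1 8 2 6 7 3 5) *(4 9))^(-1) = ((1 8 2 6 7 3 5)(4 9))^(-1) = (1 5 3 7 6 2 8)(4 9)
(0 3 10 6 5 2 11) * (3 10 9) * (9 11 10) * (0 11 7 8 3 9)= [0, 1, 10, 7, 4, 2, 5, 8, 3, 9, 6, 11]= (11)(2 10 6 5)(3 7 8)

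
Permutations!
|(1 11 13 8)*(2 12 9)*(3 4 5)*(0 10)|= 12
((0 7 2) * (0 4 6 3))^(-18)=((0 7 2 4 6 3))^(-18)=(7)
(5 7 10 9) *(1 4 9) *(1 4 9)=(1 9 5 7 10 4)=[0, 9, 2, 3, 1, 7, 6, 10, 8, 5, 4]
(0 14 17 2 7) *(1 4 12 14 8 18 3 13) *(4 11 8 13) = (0 13 1 11 8 18 3 4 12 14 17 2 7) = [13, 11, 7, 4, 12, 5, 6, 0, 18, 9, 10, 8, 14, 1, 17, 15, 16, 2, 3]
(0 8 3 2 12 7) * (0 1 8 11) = (0 11)(1 8 3 2 12 7) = [11, 8, 12, 2, 4, 5, 6, 1, 3, 9, 10, 0, 7]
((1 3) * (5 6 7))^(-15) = ((1 3)(5 6 7))^(-15) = (7)(1 3)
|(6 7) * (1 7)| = |(1 7 6)| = 3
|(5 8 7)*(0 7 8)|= |(8)(0 7 5)|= 3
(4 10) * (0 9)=(0 9)(4 10)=[9, 1, 2, 3, 10, 5, 6, 7, 8, 0, 4]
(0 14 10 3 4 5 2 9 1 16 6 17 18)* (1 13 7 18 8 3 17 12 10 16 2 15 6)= (0 14 16 1 2 9 13 7 18)(3 4 5 15 6 12 10 17 8)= [14, 2, 9, 4, 5, 15, 12, 18, 3, 13, 17, 11, 10, 7, 16, 6, 1, 8, 0]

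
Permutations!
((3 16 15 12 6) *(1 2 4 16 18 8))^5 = (1 12)(2 6)(3 4)(8 15)(16 18)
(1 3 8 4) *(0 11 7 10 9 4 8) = (0 11 7 10 9 4 1 3) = [11, 3, 2, 0, 1, 5, 6, 10, 8, 4, 9, 7]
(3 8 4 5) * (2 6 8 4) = (2 6 8)(3 4 5) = [0, 1, 6, 4, 5, 3, 8, 7, 2]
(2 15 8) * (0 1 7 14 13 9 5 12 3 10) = (0 1 7 14 13 9 5 12 3 10)(2 15 8) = [1, 7, 15, 10, 4, 12, 6, 14, 2, 5, 0, 11, 3, 9, 13, 8]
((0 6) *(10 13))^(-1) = (0 6)(10 13)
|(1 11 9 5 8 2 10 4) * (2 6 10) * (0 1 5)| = 20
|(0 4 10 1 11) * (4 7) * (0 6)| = |(0 7 4 10 1 11 6)| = 7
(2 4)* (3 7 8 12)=(2 4)(3 7 8 12)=[0, 1, 4, 7, 2, 5, 6, 8, 12, 9, 10, 11, 3]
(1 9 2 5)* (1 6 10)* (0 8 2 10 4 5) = [8, 9, 0, 3, 5, 6, 4, 7, 2, 10, 1] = (0 8 2)(1 9 10)(4 5 6)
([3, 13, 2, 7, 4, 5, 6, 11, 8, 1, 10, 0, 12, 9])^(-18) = [7, 1, 2, 11, 4, 5, 6, 0, 8, 9, 10, 3, 12, 13]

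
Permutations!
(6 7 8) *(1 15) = [0, 15, 2, 3, 4, 5, 7, 8, 6, 9, 10, 11, 12, 13, 14, 1] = (1 15)(6 7 8)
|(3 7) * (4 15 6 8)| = |(3 7)(4 15 6 8)| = 4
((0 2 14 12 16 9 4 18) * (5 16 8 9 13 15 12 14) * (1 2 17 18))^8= (0 18 17)(1 9 12 13 5)(2 4 8 15 16)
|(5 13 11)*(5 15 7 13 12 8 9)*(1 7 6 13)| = |(1 7)(5 12 8 9)(6 13 11 15)| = 4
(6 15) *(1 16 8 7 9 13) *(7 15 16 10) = [0, 10, 2, 3, 4, 5, 16, 9, 15, 13, 7, 11, 12, 1, 14, 6, 8] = (1 10 7 9 13)(6 16 8 15)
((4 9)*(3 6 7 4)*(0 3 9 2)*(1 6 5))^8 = ((9)(0 3 5 1 6 7 4 2))^8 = (9)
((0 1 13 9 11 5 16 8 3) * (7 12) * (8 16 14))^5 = (16)(0 5 1 14 13 8 9 3 11)(7 12)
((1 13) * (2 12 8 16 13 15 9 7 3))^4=((1 15 9 7 3 2 12 8 16 13))^4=(1 3 16 9 12)(2 13 7 8 15)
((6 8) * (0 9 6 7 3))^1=((0 9 6 8 7 3))^1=(0 9 6 8 7 3)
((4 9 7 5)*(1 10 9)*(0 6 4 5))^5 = (0 9 1 6 7 10 4)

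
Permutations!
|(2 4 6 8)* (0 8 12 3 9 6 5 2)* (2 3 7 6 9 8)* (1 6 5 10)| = 11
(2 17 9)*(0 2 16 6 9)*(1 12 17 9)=(0 2 9 16 6 1 12 17)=[2, 12, 9, 3, 4, 5, 1, 7, 8, 16, 10, 11, 17, 13, 14, 15, 6, 0]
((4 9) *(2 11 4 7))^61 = (2 11 4 9 7)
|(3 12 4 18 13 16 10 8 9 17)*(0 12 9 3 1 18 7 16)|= 13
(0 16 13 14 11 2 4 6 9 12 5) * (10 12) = (0 16 13 14 11 2 4 6 9 10 12 5) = [16, 1, 4, 3, 6, 0, 9, 7, 8, 10, 12, 2, 5, 14, 11, 15, 13]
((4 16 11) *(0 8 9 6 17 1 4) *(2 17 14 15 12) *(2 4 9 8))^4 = (0 9 12)(1 15 11)(2 6 4)(14 16 17)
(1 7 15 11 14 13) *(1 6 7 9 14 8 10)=[0, 9, 2, 3, 4, 5, 7, 15, 10, 14, 1, 8, 12, 6, 13, 11]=(1 9 14 13 6 7 15 11 8 10)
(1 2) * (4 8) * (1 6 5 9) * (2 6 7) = (1 6 5 9)(2 7)(4 8) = [0, 6, 7, 3, 8, 9, 5, 2, 4, 1]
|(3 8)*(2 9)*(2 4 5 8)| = 6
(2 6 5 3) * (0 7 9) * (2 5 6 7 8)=(0 8 2 7 9)(3 5)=[8, 1, 7, 5, 4, 3, 6, 9, 2, 0]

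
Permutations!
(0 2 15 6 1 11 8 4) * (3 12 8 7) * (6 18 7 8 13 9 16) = (0 2 15 18 7 3 12 13 9 16 6 1 11 8 4) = [2, 11, 15, 12, 0, 5, 1, 3, 4, 16, 10, 8, 13, 9, 14, 18, 6, 17, 7]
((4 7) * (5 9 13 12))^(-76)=((4 7)(5 9 13 12))^(-76)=(13)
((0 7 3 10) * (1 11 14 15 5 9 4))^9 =(0 7 3 10)(1 14 5 4 11 15 9)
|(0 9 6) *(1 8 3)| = 3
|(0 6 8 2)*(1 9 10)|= 12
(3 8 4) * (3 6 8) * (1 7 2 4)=(1 7 2 4 6 8)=[0, 7, 4, 3, 6, 5, 8, 2, 1]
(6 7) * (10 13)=(6 7)(10 13)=[0, 1, 2, 3, 4, 5, 7, 6, 8, 9, 13, 11, 12, 10]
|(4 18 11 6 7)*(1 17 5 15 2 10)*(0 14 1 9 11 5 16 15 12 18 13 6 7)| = 42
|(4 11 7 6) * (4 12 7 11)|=3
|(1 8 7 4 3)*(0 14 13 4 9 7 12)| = |(0 14 13 4 3 1 8 12)(7 9)| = 8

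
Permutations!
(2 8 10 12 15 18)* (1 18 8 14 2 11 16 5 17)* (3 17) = [0, 18, 14, 17, 4, 3, 6, 7, 10, 9, 12, 16, 15, 13, 2, 8, 5, 1, 11] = (1 18 11 16 5 3 17)(2 14)(8 10 12 15)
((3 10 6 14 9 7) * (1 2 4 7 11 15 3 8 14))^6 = ((1 2 4 7 8 14 9 11 15 3 10 6))^6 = (1 9)(2 11)(3 7)(4 15)(6 14)(8 10)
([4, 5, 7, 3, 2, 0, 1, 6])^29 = [4, 5, 7, 3, 2, 0, 1, 6]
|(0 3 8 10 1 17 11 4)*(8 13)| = |(0 3 13 8 10 1 17 11 4)| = 9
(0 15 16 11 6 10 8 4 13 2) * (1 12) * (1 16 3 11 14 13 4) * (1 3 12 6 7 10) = [15, 6, 0, 11, 4, 5, 1, 10, 3, 9, 8, 7, 16, 2, 13, 12, 14] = (0 15 12 16 14 13 2)(1 6)(3 11 7 10 8)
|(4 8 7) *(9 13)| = |(4 8 7)(9 13)| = 6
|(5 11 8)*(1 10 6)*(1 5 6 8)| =6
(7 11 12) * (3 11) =(3 11 12 7) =[0, 1, 2, 11, 4, 5, 6, 3, 8, 9, 10, 12, 7]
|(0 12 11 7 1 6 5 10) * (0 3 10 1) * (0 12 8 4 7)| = |(0 8 4 7 12 11)(1 6 5)(3 10)| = 6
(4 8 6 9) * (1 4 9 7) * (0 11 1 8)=[11, 4, 2, 3, 0, 5, 7, 8, 6, 9, 10, 1]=(0 11 1 4)(6 7 8)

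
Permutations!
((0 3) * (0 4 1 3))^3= (4)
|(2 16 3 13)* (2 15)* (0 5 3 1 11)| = |(0 5 3 13 15 2 16 1 11)| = 9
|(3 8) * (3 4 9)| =4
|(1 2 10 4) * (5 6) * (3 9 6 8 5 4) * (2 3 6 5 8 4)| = |(1 3 9 5 4)(2 10 6)| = 15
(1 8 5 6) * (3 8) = (1 3 8 5 6) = [0, 3, 2, 8, 4, 6, 1, 7, 5]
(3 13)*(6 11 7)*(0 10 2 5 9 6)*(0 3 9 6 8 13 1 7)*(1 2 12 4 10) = [1, 7, 5, 2, 10, 6, 11, 3, 13, 8, 12, 0, 4, 9] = (0 1 7 3 2 5 6 11)(4 10 12)(8 13 9)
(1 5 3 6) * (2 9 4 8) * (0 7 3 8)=[7, 5, 9, 6, 0, 8, 1, 3, 2, 4]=(0 7 3 6 1 5 8 2 9 4)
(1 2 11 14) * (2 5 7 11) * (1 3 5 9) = [0, 9, 2, 5, 4, 7, 6, 11, 8, 1, 10, 14, 12, 13, 3] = (1 9)(3 5 7 11 14)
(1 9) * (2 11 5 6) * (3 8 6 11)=(1 9)(2 3 8 6)(5 11)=[0, 9, 3, 8, 4, 11, 2, 7, 6, 1, 10, 5]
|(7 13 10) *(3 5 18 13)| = |(3 5 18 13 10 7)| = 6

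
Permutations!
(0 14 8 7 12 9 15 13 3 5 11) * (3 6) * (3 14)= [3, 1, 2, 5, 4, 11, 14, 12, 7, 15, 10, 0, 9, 6, 8, 13]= (0 3 5 11)(6 14 8 7 12 9 15 13)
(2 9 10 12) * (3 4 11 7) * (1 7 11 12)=(1 7 3 4 12 2 9 10)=[0, 7, 9, 4, 12, 5, 6, 3, 8, 10, 1, 11, 2]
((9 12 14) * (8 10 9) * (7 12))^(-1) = ((7 12 14 8 10 9))^(-1) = (7 9 10 8 14 12)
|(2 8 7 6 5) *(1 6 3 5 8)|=|(1 6 8 7 3 5 2)|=7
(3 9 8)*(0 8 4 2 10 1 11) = (0 8 3 9 4 2 10 1 11) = [8, 11, 10, 9, 2, 5, 6, 7, 3, 4, 1, 0]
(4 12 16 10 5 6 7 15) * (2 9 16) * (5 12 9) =(2 5 6 7 15 4 9 16 10 12) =[0, 1, 5, 3, 9, 6, 7, 15, 8, 16, 12, 11, 2, 13, 14, 4, 10]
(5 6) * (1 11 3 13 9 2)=(1 11 3 13 9 2)(5 6)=[0, 11, 1, 13, 4, 6, 5, 7, 8, 2, 10, 3, 12, 9]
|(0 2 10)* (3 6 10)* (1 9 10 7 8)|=9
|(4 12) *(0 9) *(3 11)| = 2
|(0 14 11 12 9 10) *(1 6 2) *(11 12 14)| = |(0 11 14 12 9 10)(1 6 2)| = 6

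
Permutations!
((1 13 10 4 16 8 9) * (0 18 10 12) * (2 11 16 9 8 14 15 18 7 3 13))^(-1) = (0 12 13 3 7)(1 9 4 10 18 15 14 16 11 2) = ((0 7 3 13 12)(1 2 11 16 14 15 18 10 4 9))^(-1)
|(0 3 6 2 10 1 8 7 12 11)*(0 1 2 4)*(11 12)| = 4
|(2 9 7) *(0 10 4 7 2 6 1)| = 6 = |(0 10 4 7 6 1)(2 9)|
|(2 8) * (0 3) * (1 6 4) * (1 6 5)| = 2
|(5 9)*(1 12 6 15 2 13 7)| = 14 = |(1 12 6 15 2 13 7)(5 9)|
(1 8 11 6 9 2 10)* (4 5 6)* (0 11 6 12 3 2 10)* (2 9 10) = (0 11 4 5 12 3 9 2)(1 8 6 10) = [11, 8, 0, 9, 5, 12, 10, 7, 6, 2, 1, 4, 3]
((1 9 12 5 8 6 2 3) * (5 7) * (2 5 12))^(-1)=(1 3 2 9)(5 6 8)(7 12)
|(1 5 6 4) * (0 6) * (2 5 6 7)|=12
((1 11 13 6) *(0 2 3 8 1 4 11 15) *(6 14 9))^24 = ((0 2 3 8 1 15)(4 11 13 14 9 6))^24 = (15)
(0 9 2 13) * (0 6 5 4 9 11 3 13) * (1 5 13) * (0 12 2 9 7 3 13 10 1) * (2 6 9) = (0 11 13 9 2 12 6 10 1 5 4 7 3) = [11, 5, 12, 0, 7, 4, 10, 3, 8, 2, 1, 13, 6, 9]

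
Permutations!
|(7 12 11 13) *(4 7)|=|(4 7 12 11 13)|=5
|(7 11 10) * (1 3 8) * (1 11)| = |(1 3 8 11 10 7)| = 6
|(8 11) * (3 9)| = |(3 9)(8 11)| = 2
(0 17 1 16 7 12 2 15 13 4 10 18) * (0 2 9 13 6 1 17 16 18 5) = (0 16 7 12 9 13 4 10 5)(1 18 2 15 6) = [16, 18, 15, 3, 10, 0, 1, 12, 8, 13, 5, 11, 9, 4, 14, 6, 7, 17, 2]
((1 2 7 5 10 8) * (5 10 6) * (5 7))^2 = (1 5 7 8 2 6 10)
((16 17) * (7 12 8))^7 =((7 12 8)(16 17))^7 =(7 12 8)(16 17)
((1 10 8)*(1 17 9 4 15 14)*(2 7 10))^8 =(1 15 9 8 7)(2 14 4 17 10)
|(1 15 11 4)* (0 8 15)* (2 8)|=7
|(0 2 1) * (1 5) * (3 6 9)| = 12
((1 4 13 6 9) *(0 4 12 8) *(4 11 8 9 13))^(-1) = ((0 11 8)(1 12 9)(6 13))^(-1) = (0 8 11)(1 9 12)(6 13)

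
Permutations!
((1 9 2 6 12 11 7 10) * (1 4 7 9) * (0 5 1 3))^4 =((0 5 1 3)(2 6 12 11 9)(4 7 10))^4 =(2 9 11 12 6)(4 7 10)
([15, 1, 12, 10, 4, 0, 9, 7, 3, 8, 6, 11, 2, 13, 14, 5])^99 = [0, 1, 12, 8, 4, 5, 10, 7, 9, 6, 3, 11, 2, 13, 14, 15]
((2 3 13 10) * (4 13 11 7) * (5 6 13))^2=((2 3 11 7 4 5 6 13 10))^2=(2 11 4 6 10 3 7 5 13)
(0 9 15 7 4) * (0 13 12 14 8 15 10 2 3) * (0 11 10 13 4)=(0 9 13 12 14 8 15 7)(2 3 11 10)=[9, 1, 3, 11, 4, 5, 6, 0, 15, 13, 2, 10, 14, 12, 8, 7]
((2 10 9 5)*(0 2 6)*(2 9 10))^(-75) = ((10)(0 9 5 6))^(-75) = (10)(0 9 5 6)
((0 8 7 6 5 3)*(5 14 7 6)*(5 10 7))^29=(0 3 5 14 6 8)(7 10)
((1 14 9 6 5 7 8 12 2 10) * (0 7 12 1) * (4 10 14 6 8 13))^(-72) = ((0 7 13 4 10)(1 6 5 12 2 14 9 8))^(-72) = (14)(0 4 7 10 13)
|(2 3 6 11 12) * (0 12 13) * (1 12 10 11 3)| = |(0 10 11 13)(1 12 2)(3 6)| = 12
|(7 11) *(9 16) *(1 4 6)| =6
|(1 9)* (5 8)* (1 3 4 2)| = 10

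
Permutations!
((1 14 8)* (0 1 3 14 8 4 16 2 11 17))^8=((0 1 8 3 14 4 16 2 11 17))^8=(0 11 16 14 8)(1 17 2 4 3)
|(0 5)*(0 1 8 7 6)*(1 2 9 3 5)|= 20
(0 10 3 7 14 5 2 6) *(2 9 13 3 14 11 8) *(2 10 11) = (0 11 8 10 14 5 9 13 3 7 2 6) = [11, 1, 6, 7, 4, 9, 0, 2, 10, 13, 14, 8, 12, 3, 5]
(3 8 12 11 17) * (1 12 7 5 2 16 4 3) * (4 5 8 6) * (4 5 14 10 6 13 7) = (1 12 11 17)(2 16 14 10 6 5)(3 13 7 8 4) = [0, 12, 16, 13, 3, 2, 5, 8, 4, 9, 6, 17, 11, 7, 10, 15, 14, 1]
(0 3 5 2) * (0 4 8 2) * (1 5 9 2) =(0 3 9 2 4 8 1 5) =[3, 5, 4, 9, 8, 0, 6, 7, 1, 2]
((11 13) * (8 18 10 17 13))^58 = ((8 18 10 17 13 11))^58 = (8 13 10)(11 17 18)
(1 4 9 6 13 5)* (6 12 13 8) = (1 4 9 12 13 5)(6 8) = [0, 4, 2, 3, 9, 1, 8, 7, 6, 12, 10, 11, 13, 5]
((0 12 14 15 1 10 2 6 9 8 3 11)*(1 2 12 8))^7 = ((0 8 3 11)(1 10 12 14 15 2 6 9))^7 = (0 11 3 8)(1 9 6 2 15 14 12 10)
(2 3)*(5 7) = [0, 1, 3, 2, 4, 7, 6, 5] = (2 3)(5 7)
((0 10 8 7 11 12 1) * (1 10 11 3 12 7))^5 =(0 10 7 1 12 11 8 3)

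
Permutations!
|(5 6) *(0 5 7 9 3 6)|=4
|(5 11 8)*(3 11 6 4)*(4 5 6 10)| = 7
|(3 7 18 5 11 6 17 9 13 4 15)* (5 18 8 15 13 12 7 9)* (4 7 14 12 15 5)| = 24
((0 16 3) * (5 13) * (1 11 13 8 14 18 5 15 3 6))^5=((0 16 6 1 11 13 15 3)(5 8 14 18))^5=(0 13 6 3 11 16 15 1)(5 8 14 18)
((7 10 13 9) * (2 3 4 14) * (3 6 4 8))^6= (2 4)(6 14)(7 13)(9 10)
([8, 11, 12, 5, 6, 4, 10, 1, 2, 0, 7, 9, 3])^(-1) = (0 9 11 1 7 10 6 4 5 3 12 2 8)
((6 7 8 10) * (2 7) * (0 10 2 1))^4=(10)(2 7 8)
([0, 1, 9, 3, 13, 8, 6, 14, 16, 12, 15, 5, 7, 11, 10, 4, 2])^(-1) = (2 16 8 5 11 13 4 15 10 14 7 12 9)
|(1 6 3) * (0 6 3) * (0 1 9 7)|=|(0 6 1 3 9 7)|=6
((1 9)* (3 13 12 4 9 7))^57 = (1 7 3 13 12 4 9)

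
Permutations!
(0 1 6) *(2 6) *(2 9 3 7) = (0 1 9 3 7 2 6) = [1, 9, 6, 7, 4, 5, 0, 2, 8, 3]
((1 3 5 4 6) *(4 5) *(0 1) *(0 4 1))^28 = (6)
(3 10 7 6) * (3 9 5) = (3 10 7 6 9 5) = [0, 1, 2, 10, 4, 3, 9, 6, 8, 5, 7]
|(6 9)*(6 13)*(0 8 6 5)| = |(0 8 6 9 13 5)| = 6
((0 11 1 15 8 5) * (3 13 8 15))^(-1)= (15)(0 5 8 13 3 1 11)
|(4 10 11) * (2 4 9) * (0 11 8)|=7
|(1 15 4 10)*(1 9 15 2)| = |(1 2)(4 10 9 15)| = 4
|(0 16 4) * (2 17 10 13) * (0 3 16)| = 12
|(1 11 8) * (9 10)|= |(1 11 8)(9 10)|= 6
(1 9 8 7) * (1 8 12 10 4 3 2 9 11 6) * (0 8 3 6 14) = [8, 11, 9, 2, 6, 5, 1, 3, 7, 12, 4, 14, 10, 13, 0] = (0 8 7 3 2 9 12 10 4 6 1 11 14)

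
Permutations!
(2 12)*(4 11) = (2 12)(4 11) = [0, 1, 12, 3, 11, 5, 6, 7, 8, 9, 10, 4, 2]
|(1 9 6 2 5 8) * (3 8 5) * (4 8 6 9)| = 3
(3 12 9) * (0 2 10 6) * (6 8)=(0 2 10 8 6)(3 12 9)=[2, 1, 10, 12, 4, 5, 0, 7, 6, 3, 8, 11, 9]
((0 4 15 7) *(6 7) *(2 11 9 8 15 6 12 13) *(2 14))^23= ((0 4 6 7)(2 11 9 8 15 12 13 14))^23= (0 7 6 4)(2 14 13 12 15 8 9 11)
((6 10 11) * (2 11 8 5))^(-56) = (2 8 6)(5 10 11)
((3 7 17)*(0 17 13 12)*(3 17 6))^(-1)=((17)(0 6 3 7 13 12))^(-1)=(17)(0 12 13 7 3 6)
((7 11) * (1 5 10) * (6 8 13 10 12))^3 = ((1 5 12 6 8 13 10)(7 11))^3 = (1 6 10 12 13 5 8)(7 11)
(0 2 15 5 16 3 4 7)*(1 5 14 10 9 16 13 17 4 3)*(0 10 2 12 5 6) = [12, 6, 15, 3, 7, 13, 0, 10, 8, 16, 9, 11, 5, 17, 2, 14, 1, 4] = (0 12 5 13 17 4 7 10 9 16 1 6)(2 15 14)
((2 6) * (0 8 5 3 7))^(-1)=((0 8 5 3 7)(2 6))^(-1)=(0 7 3 5 8)(2 6)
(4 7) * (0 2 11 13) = (0 2 11 13)(4 7) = [2, 1, 11, 3, 7, 5, 6, 4, 8, 9, 10, 13, 12, 0]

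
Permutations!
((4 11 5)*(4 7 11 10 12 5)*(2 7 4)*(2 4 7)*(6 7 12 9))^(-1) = (4 11 7 6 9 10)(5 12)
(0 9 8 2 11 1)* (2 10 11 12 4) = (0 9 8 10 11 1)(2 12 4) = [9, 0, 12, 3, 2, 5, 6, 7, 10, 8, 11, 1, 4]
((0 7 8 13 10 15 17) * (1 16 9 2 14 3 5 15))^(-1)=(0 17 15 5 3 14 2 9 16 1 10 13 8 7)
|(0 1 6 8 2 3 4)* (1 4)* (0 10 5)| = 20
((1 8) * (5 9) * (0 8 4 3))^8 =((0 8 1 4 3)(5 9))^8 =(9)(0 4 8 3 1)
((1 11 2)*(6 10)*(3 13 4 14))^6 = (3 4)(13 14)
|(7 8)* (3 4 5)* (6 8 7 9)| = 3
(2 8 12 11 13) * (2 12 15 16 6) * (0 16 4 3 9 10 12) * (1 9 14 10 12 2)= [16, 9, 8, 14, 3, 5, 1, 7, 15, 12, 2, 13, 11, 0, 10, 4, 6]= (0 16 6 1 9 12 11 13)(2 8 15 4 3 14 10)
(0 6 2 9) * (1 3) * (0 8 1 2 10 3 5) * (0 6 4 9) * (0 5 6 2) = [4, 6, 5, 0, 9, 2, 10, 7, 1, 8, 3] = (0 4 9 8 1 6 10 3)(2 5)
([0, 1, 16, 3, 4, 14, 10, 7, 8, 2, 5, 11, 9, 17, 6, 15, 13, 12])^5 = [0, 1, 9, 3, 4, 14, 10, 7, 8, 12, 5, 11, 17, 16, 6, 15, 2, 13]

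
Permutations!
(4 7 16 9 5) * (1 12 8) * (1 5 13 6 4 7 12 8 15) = [0, 8, 2, 3, 12, 7, 4, 16, 5, 13, 10, 11, 15, 6, 14, 1, 9] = (1 8 5 7 16 9 13 6 4 12 15)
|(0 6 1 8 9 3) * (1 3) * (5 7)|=6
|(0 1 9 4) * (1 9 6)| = |(0 9 4)(1 6)| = 6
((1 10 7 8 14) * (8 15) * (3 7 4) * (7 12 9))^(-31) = (1 14 8 15 7 9 12 3 4 10)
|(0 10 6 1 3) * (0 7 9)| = |(0 10 6 1 3 7 9)| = 7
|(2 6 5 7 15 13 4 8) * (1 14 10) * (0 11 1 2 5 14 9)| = |(0 11 1 9)(2 6 14 10)(4 8 5 7 15 13)| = 12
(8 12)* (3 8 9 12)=(3 8)(9 12)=[0, 1, 2, 8, 4, 5, 6, 7, 3, 12, 10, 11, 9]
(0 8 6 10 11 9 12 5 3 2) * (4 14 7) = (0 8 6 10 11 9 12 5 3 2)(4 14 7) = [8, 1, 0, 2, 14, 3, 10, 4, 6, 12, 11, 9, 5, 13, 7]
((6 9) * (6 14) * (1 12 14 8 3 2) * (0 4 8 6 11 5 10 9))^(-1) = (0 6 9 10 5 11 14 12 1 2 3 8 4)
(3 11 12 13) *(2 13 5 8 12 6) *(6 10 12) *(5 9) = (2 13 3 11 10 12 9 5 8 6) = [0, 1, 13, 11, 4, 8, 2, 7, 6, 5, 12, 10, 9, 3]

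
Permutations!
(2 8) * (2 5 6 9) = (2 8 5 6 9) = [0, 1, 8, 3, 4, 6, 9, 7, 5, 2]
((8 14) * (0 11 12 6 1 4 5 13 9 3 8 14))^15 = (14)(0 1 9 11 4 3 12 5 8 6 13)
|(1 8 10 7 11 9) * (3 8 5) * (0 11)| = |(0 11 9 1 5 3 8 10 7)| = 9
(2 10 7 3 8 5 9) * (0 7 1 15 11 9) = (0 7 3 8 5)(1 15 11 9 2 10) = [7, 15, 10, 8, 4, 0, 6, 3, 5, 2, 1, 9, 12, 13, 14, 11]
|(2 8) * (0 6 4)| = |(0 6 4)(2 8)| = 6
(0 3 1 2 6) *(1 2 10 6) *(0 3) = (1 10 6 3 2) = [0, 10, 1, 2, 4, 5, 3, 7, 8, 9, 6]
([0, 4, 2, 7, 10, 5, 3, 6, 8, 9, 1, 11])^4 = [0, 4, 2, 7, 10, 5, 3, 6, 8, 9, 1, 11]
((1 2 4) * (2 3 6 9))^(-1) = (1 4 2 9 6 3)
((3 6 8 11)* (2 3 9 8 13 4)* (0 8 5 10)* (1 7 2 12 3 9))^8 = ((0 8 11 1 7 2 9 5 10)(3 6 13 4 12))^8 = (0 10 5 9 2 7 1 11 8)(3 4 6 12 13)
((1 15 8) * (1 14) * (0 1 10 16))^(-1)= (0 16 10 14 8 15 1)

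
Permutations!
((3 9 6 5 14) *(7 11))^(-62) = ((3 9 6 5 14)(7 11))^(-62) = (3 5 9 14 6)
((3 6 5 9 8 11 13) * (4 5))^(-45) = (3 5 11 6 9 13 4 8)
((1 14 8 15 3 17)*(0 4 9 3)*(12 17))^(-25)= (0 17)(1 4)(3 8)(9 14)(12 15)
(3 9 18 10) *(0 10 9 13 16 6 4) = (0 10 3 13 16 6 4)(9 18) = [10, 1, 2, 13, 0, 5, 4, 7, 8, 18, 3, 11, 12, 16, 14, 15, 6, 17, 9]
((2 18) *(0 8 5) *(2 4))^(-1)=((0 8 5)(2 18 4))^(-1)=(0 5 8)(2 4 18)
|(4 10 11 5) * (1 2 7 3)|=|(1 2 7 3)(4 10 11 5)|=4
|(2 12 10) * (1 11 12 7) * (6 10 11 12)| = 7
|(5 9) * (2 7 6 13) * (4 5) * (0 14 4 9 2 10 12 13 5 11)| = |(0 14 4 11)(2 7 6 5)(10 12 13)| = 12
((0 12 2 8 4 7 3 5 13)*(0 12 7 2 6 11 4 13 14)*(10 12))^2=((0 7 3 5 14)(2 8 13 10 12 6 11 4))^2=(0 3 14 7 5)(2 13 12 11)(4 8 10 6)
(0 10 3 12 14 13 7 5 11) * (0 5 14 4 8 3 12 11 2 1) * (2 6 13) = (0 10 12 4 8 3 11 5 6 13 7 14 2 1) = [10, 0, 1, 11, 8, 6, 13, 14, 3, 9, 12, 5, 4, 7, 2]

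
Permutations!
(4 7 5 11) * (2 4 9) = (2 4 7 5 11 9) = [0, 1, 4, 3, 7, 11, 6, 5, 8, 2, 10, 9]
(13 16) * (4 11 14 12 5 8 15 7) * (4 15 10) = [0, 1, 2, 3, 11, 8, 6, 15, 10, 9, 4, 14, 5, 16, 12, 7, 13] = (4 11 14 12 5 8 10)(7 15)(13 16)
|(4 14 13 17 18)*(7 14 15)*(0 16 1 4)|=10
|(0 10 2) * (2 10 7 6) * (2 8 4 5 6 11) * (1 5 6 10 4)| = |(0 7 11 2)(1 5 10 4 6 8)| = 12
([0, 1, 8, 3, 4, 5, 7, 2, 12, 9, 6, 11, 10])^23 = (2 7 6 10 12 8)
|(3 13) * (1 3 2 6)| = |(1 3 13 2 6)| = 5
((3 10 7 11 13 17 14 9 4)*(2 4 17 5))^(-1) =((2 4 3 10 7 11 13 5)(9 17 14))^(-1) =(2 5 13 11 7 10 3 4)(9 14 17)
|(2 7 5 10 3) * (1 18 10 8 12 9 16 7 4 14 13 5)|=14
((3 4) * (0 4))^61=((0 4 3))^61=(0 4 3)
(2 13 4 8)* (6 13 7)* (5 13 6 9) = [0, 1, 7, 3, 8, 13, 6, 9, 2, 5, 10, 11, 12, 4] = (2 7 9 5 13 4 8)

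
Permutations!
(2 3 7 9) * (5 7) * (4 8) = (2 3 5 7 9)(4 8) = [0, 1, 3, 5, 8, 7, 6, 9, 4, 2]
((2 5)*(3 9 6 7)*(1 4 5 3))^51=(1 2 6 4 3 7 5 9)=((1 4 5 2 3 9 6 7))^51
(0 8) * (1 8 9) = [9, 8, 2, 3, 4, 5, 6, 7, 0, 1] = (0 9 1 8)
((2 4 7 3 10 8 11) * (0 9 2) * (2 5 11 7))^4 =(11)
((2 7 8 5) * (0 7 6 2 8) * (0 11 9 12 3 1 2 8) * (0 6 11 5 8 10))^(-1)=(0 10 6 5 7)(1 3 12 9 11 2)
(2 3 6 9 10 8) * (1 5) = [0, 5, 3, 6, 4, 1, 9, 7, 2, 10, 8] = (1 5)(2 3 6 9 10 8)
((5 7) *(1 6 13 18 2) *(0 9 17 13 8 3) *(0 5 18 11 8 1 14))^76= (0 11 7)(2 17 3)(5 14 13)(8 18 9)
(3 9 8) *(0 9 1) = (0 9 8 3 1) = [9, 0, 2, 1, 4, 5, 6, 7, 3, 8]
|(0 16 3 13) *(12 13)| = 5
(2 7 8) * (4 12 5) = (2 7 8)(4 12 5) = [0, 1, 7, 3, 12, 4, 6, 8, 2, 9, 10, 11, 5]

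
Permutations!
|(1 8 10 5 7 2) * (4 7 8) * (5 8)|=4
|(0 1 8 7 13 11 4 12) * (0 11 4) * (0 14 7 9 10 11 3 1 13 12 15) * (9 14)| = |(0 13 4 15)(1 8 14 7 12 3)(9 10 11)| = 12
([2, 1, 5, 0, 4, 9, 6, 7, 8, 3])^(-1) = [3, 1, 0, 9, 4, 2, 6, 7, 8, 5]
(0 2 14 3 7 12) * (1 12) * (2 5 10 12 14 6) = [5, 14, 6, 7, 4, 10, 2, 1, 8, 9, 12, 11, 0, 13, 3] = (0 5 10 12)(1 14 3 7)(2 6)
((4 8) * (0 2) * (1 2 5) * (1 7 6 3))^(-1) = (0 2 1 3 6 7 5)(4 8)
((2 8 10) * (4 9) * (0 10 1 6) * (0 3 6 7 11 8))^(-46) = ((0 10 2)(1 7 11 8)(3 6)(4 9))^(-46) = (0 2 10)(1 11)(7 8)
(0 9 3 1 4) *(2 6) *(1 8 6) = (0 9 3 8 6 2 1 4) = [9, 4, 1, 8, 0, 5, 2, 7, 6, 3]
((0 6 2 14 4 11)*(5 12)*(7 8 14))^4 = (0 8)(2 4)(6 14)(7 11) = ((0 6 2 7 8 14 4 11)(5 12))^4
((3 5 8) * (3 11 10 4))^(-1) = ((3 5 8 11 10 4))^(-1) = (3 4 10 11 8 5)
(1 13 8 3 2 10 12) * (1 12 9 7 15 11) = [0, 13, 10, 2, 4, 5, 6, 15, 3, 7, 9, 1, 12, 8, 14, 11] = (1 13 8 3 2 10 9 7 15 11)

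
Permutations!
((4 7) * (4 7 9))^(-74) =(9) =((4 9))^(-74)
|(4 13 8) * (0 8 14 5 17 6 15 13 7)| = |(0 8 4 7)(5 17 6 15 13 14)| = 12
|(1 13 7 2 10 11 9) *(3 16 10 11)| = |(1 13 7 2 11 9)(3 16 10)| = 6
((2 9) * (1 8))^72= ((1 8)(2 9))^72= (9)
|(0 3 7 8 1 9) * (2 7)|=7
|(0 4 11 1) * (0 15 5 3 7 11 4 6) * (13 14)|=6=|(0 6)(1 15 5 3 7 11)(13 14)|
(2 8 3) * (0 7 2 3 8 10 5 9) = (0 7 2 10 5 9) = [7, 1, 10, 3, 4, 9, 6, 2, 8, 0, 5]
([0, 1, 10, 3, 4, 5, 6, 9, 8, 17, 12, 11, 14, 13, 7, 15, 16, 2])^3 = [0, 1, 14, 3, 4, 5, 6, 2, 8, 10, 7, 11, 9, 13, 17, 15, 16, 12]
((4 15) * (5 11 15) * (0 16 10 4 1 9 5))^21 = (0 16 10 4)(1 9 5 11 15)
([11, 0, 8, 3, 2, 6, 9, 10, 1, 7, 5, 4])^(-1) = (0 1 8 2 4 11)(5 10 7 9 6)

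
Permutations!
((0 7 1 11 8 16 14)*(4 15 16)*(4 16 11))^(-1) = ((0 7 1 4 15 11 8 16 14))^(-1) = (0 14 16 8 11 15 4 1 7)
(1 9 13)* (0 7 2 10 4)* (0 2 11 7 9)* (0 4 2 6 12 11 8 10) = (0 9 13 1 4 6 12 11 7 8 10 2) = [9, 4, 0, 3, 6, 5, 12, 8, 10, 13, 2, 7, 11, 1]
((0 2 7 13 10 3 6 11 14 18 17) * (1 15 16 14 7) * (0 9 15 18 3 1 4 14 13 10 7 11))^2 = ((0 2 4 14 3 6)(1 18 17 9 15 16 13 7 10))^2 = (0 4 3)(1 17 15 13 10 18 9 16 7)(2 14 6)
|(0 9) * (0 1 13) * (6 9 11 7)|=7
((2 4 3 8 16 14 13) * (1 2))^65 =((1 2 4 3 8 16 14 13))^65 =(1 2 4 3 8 16 14 13)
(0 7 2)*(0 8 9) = (0 7 2 8 9) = [7, 1, 8, 3, 4, 5, 6, 2, 9, 0]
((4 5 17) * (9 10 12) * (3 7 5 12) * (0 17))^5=((0 17 4 12 9 10 3 7 5))^5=(0 10 17 3 4 7 12 5 9)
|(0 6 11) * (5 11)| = 4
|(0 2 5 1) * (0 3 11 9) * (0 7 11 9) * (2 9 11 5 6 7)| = |(0 9 2 6 7 5 1 3 11)| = 9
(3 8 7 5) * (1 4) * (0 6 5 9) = [6, 4, 2, 8, 1, 3, 5, 9, 7, 0] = (0 6 5 3 8 7 9)(1 4)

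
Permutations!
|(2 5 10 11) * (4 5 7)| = 6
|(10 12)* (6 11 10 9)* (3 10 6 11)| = 6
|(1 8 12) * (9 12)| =4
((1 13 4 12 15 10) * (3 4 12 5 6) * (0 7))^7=((0 7)(1 13 12 15 10)(3 4 5 6))^7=(0 7)(1 12 10 13 15)(3 6 5 4)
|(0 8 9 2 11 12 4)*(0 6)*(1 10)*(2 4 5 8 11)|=8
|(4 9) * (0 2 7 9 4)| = 4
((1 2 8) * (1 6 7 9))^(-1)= ((1 2 8 6 7 9))^(-1)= (1 9 7 6 8 2)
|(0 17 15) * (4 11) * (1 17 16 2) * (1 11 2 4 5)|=|(0 16 4 2 11 5 1 17 15)|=9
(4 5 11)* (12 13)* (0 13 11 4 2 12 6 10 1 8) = [13, 8, 12, 3, 5, 4, 10, 7, 0, 9, 1, 2, 11, 6] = (0 13 6 10 1 8)(2 12 11)(4 5)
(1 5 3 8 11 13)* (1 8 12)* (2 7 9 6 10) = (1 5 3 12)(2 7 9 6 10)(8 11 13) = [0, 5, 7, 12, 4, 3, 10, 9, 11, 6, 2, 13, 1, 8]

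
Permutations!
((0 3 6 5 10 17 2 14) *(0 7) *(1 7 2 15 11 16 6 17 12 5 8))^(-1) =(0 7 1 8 6 16 11 15 17 3)(2 14)(5 12 10)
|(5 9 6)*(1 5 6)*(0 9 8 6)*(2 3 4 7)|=|(0 9 1 5 8 6)(2 3 4 7)|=12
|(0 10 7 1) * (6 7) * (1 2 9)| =7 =|(0 10 6 7 2 9 1)|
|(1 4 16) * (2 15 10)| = |(1 4 16)(2 15 10)| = 3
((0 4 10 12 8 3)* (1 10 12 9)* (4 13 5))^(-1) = (0 3 8 12 4 5 13)(1 9 10)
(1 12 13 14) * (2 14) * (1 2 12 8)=(1 8)(2 14)(12 13)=[0, 8, 14, 3, 4, 5, 6, 7, 1, 9, 10, 11, 13, 12, 2]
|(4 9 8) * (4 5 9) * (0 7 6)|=3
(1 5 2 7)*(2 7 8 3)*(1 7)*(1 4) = (1 5 4)(2 8 3) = [0, 5, 8, 2, 1, 4, 6, 7, 3]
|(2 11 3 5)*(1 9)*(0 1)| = 12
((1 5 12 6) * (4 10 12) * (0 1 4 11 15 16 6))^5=((0 1 5 11 15 16 6 4 10 12))^5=(0 16)(1 6)(4 5)(10 11)(12 15)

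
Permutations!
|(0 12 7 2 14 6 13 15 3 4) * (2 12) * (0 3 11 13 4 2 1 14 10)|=24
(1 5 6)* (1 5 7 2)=(1 7 2)(5 6)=[0, 7, 1, 3, 4, 6, 5, 2]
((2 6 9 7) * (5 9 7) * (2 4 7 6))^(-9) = ((4 7)(5 9))^(-9) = (4 7)(5 9)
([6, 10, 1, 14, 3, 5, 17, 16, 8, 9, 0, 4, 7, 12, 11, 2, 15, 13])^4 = [12, 17, 6, 3, 4, 5, 7, 1, 8, 9, 13, 11, 2, 15, 14, 0, 10, 16]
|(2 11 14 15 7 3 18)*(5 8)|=|(2 11 14 15 7 3 18)(5 8)|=14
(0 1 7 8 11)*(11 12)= (0 1 7 8 12 11)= [1, 7, 2, 3, 4, 5, 6, 8, 12, 9, 10, 0, 11]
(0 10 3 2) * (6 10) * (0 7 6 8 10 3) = (0 8 10)(2 7 6 3) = [8, 1, 7, 2, 4, 5, 3, 6, 10, 9, 0]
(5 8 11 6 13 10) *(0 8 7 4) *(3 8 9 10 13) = (13)(0 9 10 5 7 4)(3 8 11 6) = [9, 1, 2, 8, 0, 7, 3, 4, 11, 10, 5, 6, 12, 13]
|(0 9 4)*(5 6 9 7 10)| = 7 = |(0 7 10 5 6 9 4)|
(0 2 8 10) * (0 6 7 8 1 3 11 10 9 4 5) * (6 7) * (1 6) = (0 2 6 1 3 11 10 7 8 9 4 5) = [2, 3, 6, 11, 5, 0, 1, 8, 9, 4, 7, 10]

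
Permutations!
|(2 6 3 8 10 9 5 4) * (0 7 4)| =10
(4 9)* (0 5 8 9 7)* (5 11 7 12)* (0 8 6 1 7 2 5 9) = [11, 7, 5, 3, 12, 6, 1, 8, 0, 4, 10, 2, 9] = (0 11 2 5 6 1 7 8)(4 12 9)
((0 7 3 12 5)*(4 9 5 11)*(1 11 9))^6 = (12)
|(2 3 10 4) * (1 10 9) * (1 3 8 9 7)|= 8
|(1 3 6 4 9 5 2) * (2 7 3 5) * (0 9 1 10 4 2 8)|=24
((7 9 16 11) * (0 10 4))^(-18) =(7 16)(9 11)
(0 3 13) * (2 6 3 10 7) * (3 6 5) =(0 10 7 2 5 3 13) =[10, 1, 5, 13, 4, 3, 6, 2, 8, 9, 7, 11, 12, 0]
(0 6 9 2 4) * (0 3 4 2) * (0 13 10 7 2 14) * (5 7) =[6, 1, 14, 4, 3, 7, 9, 2, 8, 13, 5, 11, 12, 10, 0] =(0 6 9 13 10 5 7 2 14)(3 4)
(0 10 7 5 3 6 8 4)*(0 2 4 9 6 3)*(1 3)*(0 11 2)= [10, 3, 4, 1, 0, 11, 8, 5, 9, 6, 7, 2]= (0 10 7 5 11 2 4)(1 3)(6 8 9)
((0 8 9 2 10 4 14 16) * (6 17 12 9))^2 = ((0 8 6 17 12 9 2 10 4 14 16))^2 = (0 6 12 2 4 16 8 17 9 10 14)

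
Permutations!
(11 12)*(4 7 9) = (4 7 9)(11 12) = [0, 1, 2, 3, 7, 5, 6, 9, 8, 4, 10, 12, 11]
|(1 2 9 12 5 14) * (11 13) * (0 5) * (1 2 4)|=6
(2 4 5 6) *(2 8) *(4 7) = (2 7 4 5 6 8) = [0, 1, 7, 3, 5, 6, 8, 4, 2]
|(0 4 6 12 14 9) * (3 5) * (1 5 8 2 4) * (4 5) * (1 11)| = |(0 11 1 4 6 12 14 9)(2 5 3 8)| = 8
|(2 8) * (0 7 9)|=6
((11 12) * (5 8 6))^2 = ((5 8 6)(11 12))^2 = (12)(5 6 8)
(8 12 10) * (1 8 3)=[0, 8, 2, 1, 4, 5, 6, 7, 12, 9, 3, 11, 10]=(1 8 12 10 3)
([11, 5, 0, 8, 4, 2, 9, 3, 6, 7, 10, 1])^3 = (0 5 11 2 1)(3 9 8 7 6)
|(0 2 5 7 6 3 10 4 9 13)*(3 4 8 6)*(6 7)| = |(0 2 5 6 4 9 13)(3 10 8 7)| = 28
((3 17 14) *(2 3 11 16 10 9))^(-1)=((2 3 17 14 11 16 10 9))^(-1)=(2 9 10 16 11 14 17 3)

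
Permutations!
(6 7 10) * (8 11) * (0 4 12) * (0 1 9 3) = (0 4 12 1 9 3)(6 7 10)(8 11) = [4, 9, 2, 0, 12, 5, 7, 10, 11, 3, 6, 8, 1]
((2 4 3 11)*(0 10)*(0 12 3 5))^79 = ((0 10 12 3 11 2 4 5))^79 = (0 5 4 2 11 3 12 10)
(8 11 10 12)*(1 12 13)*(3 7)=[0, 12, 2, 7, 4, 5, 6, 3, 11, 9, 13, 10, 8, 1]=(1 12 8 11 10 13)(3 7)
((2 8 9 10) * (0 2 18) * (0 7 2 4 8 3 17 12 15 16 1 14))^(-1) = (0 14 1 16 15 12 17 3 2 7 18 10 9 8 4)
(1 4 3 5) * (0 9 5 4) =(0 9 5 1)(3 4) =[9, 0, 2, 4, 3, 1, 6, 7, 8, 5]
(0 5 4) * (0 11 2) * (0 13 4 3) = (0 5 3)(2 13 4 11) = [5, 1, 13, 0, 11, 3, 6, 7, 8, 9, 10, 2, 12, 4]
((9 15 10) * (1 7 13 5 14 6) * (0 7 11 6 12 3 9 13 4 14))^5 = ((0 7 4 14 12 3 9 15 10 13 5)(1 11 6))^5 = (0 3 5 12 13 14 10 4 15 7 9)(1 6 11)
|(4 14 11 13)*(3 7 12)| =12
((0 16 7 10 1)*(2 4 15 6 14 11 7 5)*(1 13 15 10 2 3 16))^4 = ((0 1)(2 4 10 13 15 6 14 11 7)(3 16 5))^4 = (2 15 7 13 11 10 14 4 6)(3 16 5)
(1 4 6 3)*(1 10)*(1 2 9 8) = (1 4 6 3 10 2 9 8) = [0, 4, 9, 10, 6, 5, 3, 7, 1, 8, 2]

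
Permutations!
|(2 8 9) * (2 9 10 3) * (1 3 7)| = 6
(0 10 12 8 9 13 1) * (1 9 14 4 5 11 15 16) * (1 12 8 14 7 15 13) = (0 10 8 7 15 16 12 14 4 5 11 13 9 1) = [10, 0, 2, 3, 5, 11, 6, 15, 7, 1, 8, 13, 14, 9, 4, 16, 12]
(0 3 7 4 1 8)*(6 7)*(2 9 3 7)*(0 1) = (0 7 4)(1 8)(2 9 3 6) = [7, 8, 9, 6, 0, 5, 2, 4, 1, 3]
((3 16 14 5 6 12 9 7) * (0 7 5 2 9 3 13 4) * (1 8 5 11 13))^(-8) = ((0 7 1 8 5 6 12 3 16 14 2 9 11 13 4))^(-8) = (0 3 4 12 13 6 11 5 9 8 2 1 14 7 16)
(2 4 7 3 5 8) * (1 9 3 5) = [0, 9, 4, 1, 7, 8, 6, 5, 2, 3] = (1 9 3)(2 4 7 5 8)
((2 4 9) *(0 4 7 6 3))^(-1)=(0 3 6 7 2 9 4)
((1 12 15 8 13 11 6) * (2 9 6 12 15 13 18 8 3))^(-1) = (1 6 9 2 3 15)(8 18)(11 13 12)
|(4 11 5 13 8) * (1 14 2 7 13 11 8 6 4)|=|(1 14 2 7 13 6 4 8)(5 11)|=8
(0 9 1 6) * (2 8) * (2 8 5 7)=(0 9 1 6)(2 5 7)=[9, 6, 5, 3, 4, 7, 0, 2, 8, 1]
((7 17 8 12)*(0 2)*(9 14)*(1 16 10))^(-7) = (0 2)(1 10 16)(7 17 8 12)(9 14)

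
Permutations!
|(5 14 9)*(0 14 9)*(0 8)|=6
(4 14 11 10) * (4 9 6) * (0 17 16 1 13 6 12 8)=(0 17 16 1 13 6 4 14 11 10 9 12 8)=[17, 13, 2, 3, 14, 5, 4, 7, 0, 12, 9, 10, 8, 6, 11, 15, 1, 16]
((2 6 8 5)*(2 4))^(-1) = (2 4 5 8 6)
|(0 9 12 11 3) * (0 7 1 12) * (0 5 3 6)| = 9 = |(0 9 5 3 7 1 12 11 6)|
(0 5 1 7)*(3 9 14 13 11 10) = (0 5 1 7)(3 9 14 13 11 10) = [5, 7, 2, 9, 4, 1, 6, 0, 8, 14, 3, 10, 12, 11, 13]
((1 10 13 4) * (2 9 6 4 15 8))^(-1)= (1 4 6 9 2 8 15 13 10)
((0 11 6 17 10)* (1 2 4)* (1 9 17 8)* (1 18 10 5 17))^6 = ((0 11 6 8 18 10)(1 2 4 9)(5 17))^6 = (18)(1 4)(2 9)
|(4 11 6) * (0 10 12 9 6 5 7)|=9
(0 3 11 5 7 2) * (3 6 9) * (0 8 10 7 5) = (0 6 9 3 11)(2 8 10 7) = [6, 1, 8, 11, 4, 5, 9, 2, 10, 3, 7, 0]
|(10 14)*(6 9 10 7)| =5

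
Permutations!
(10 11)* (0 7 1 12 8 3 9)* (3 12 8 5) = (0 7 1 8 12 5 3 9)(10 11) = [7, 8, 2, 9, 4, 3, 6, 1, 12, 0, 11, 10, 5]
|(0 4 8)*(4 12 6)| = 5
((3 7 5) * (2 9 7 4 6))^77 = ((2 9 7 5 3 4 6))^77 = (9)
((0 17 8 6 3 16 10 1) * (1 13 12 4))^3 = (0 6 10 4 17 3 13 1 8 16 12)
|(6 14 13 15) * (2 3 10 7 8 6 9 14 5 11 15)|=12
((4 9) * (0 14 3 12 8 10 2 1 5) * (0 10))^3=(0 12 14 8 3)(1 2 10 5)(4 9)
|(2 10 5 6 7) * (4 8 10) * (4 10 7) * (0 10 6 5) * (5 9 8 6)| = |(0 10)(2 5 9 8 7)(4 6)| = 10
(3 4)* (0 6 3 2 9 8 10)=(0 6 3 4 2 9 8 10)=[6, 1, 9, 4, 2, 5, 3, 7, 10, 8, 0]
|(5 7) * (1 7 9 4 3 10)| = 7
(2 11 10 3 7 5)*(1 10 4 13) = [0, 10, 11, 7, 13, 2, 6, 5, 8, 9, 3, 4, 12, 1] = (1 10 3 7 5 2 11 4 13)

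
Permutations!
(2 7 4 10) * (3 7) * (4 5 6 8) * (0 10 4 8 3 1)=(0 10 2 1)(3 7 5 6)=[10, 0, 1, 7, 4, 6, 3, 5, 8, 9, 2]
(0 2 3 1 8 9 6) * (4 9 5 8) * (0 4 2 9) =(0 9 6 4)(1 2 3)(5 8) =[9, 2, 3, 1, 0, 8, 4, 7, 5, 6]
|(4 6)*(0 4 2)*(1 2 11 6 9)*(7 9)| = 6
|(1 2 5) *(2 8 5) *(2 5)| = 4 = |(1 8 2 5)|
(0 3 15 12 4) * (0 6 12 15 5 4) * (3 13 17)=(0 13 17 3 5 4 6 12)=[13, 1, 2, 5, 6, 4, 12, 7, 8, 9, 10, 11, 0, 17, 14, 15, 16, 3]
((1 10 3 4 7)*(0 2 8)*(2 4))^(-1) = (0 8 2 3 10 1 7 4)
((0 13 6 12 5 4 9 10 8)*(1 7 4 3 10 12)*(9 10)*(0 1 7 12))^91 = (0 1 6 5 4 9 8 13 12 7 3 10)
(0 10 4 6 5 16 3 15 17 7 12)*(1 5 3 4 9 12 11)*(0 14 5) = (0 10 9 12 14 5 16 4 6 3 15 17 7 11 1) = [10, 0, 2, 15, 6, 16, 3, 11, 8, 12, 9, 1, 14, 13, 5, 17, 4, 7]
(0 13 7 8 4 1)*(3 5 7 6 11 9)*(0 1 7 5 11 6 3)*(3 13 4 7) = (13)(0 4 3 11 9)(7 8) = [4, 1, 2, 11, 3, 5, 6, 8, 7, 0, 10, 9, 12, 13]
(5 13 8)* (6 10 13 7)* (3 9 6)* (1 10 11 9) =(1 10 13 8 5 7 3)(6 11 9) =[0, 10, 2, 1, 4, 7, 11, 3, 5, 6, 13, 9, 12, 8]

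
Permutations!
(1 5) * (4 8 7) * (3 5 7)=[0, 7, 2, 5, 8, 1, 6, 4, 3]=(1 7 4 8 3 5)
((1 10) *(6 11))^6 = (11) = ((1 10)(6 11))^6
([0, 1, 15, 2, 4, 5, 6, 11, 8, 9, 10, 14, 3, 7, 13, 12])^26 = [0, 1, 12, 15, 4, 5, 6, 14, 8, 9, 10, 13, 2, 11, 7, 3]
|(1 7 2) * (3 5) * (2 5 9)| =6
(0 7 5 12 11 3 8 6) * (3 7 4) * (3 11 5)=(0 4 11 7 3 8 6)(5 12)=[4, 1, 2, 8, 11, 12, 0, 3, 6, 9, 10, 7, 5]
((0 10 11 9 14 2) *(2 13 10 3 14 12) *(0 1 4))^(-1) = ((0 3 14 13 10 11 9 12 2 1 4))^(-1) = (0 4 1 2 12 9 11 10 13 14 3)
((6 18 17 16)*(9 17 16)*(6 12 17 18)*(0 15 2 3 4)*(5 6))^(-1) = (0 4 3 2 15)(5 6)(9 17 12 16 18)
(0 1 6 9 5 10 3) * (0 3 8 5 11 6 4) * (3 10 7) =(0 1 4)(3 10 8 5 7)(6 9 11) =[1, 4, 2, 10, 0, 7, 9, 3, 5, 11, 8, 6]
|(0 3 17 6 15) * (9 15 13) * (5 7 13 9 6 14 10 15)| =30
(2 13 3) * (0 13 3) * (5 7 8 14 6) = (0 13)(2 3)(5 7 8 14 6) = [13, 1, 3, 2, 4, 7, 5, 8, 14, 9, 10, 11, 12, 0, 6]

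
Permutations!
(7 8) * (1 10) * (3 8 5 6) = (1 10)(3 8 7 5 6) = [0, 10, 2, 8, 4, 6, 3, 5, 7, 9, 1]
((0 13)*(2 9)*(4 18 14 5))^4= (18)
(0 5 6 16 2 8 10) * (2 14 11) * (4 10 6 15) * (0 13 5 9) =(0 9)(2 8 6 16 14 11)(4 10 13 5 15) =[9, 1, 8, 3, 10, 15, 16, 7, 6, 0, 13, 2, 12, 5, 11, 4, 14]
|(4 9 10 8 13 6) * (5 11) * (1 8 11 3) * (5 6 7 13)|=|(1 8 5 3)(4 9 10 11 6)(7 13)|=20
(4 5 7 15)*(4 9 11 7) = (4 5)(7 15 9 11) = [0, 1, 2, 3, 5, 4, 6, 15, 8, 11, 10, 7, 12, 13, 14, 9]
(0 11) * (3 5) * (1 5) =[11, 5, 2, 1, 4, 3, 6, 7, 8, 9, 10, 0] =(0 11)(1 5 3)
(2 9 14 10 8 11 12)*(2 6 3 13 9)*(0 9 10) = [9, 1, 2, 13, 4, 5, 3, 7, 11, 14, 8, 12, 6, 10, 0] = (0 9 14)(3 13 10 8 11 12 6)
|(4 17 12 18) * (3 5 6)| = |(3 5 6)(4 17 12 18)| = 12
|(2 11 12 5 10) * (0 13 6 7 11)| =|(0 13 6 7 11 12 5 10 2)| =9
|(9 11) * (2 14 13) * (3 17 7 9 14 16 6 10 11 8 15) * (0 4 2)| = 18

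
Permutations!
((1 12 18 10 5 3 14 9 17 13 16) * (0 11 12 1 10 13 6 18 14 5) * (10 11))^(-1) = ((0 10)(3 5)(6 18 13 16 11 12 14 9 17))^(-1) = (0 10)(3 5)(6 17 9 14 12 11 16 13 18)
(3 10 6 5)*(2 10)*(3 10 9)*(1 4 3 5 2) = (1 4 3)(2 9 5 10 6) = [0, 4, 9, 1, 3, 10, 2, 7, 8, 5, 6]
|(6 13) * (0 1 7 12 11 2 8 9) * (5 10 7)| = |(0 1 5 10 7 12 11 2 8 9)(6 13)| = 10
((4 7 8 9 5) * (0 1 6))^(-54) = (4 7 8 9 5)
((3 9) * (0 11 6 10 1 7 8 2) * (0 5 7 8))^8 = (0 7 5 2 8 1 10 6 11)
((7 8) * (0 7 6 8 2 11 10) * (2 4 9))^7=(11)(6 8)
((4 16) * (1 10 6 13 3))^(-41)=(1 3 13 6 10)(4 16)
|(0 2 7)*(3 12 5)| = 3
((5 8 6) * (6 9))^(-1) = ((5 8 9 6))^(-1) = (5 6 9 8)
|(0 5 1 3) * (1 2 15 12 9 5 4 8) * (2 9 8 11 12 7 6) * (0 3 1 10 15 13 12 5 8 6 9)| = 20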